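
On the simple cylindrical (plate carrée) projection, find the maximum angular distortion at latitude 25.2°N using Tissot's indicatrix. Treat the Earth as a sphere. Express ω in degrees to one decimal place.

Plate carrée maps x = Rλ, y = Rφ. The meridian scale is h = 1 and the parallel scale is k = 1/cos φ = sec φ.
At 25.2°: h = 1.000, k = 1.105; principal scales a = 1.105, b = 1.000.
sin(ω/2) = (a − b)/(a + b) = 0.1052/2.105 = 0.04996, so ω = 2 arcsin(0.04996) ≈ 5.7°.

5.7°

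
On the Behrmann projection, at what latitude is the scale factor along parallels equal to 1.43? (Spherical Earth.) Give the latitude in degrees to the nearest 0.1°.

The Behrmann projection is cylindrical equal-area with φ₀ = 30°. For cylindrical equal-area with standard parallel φ₀, h = cos φ / cos φ₀ and k = cos φ₀ / cos φ, so h·k = 1.
k = cos φ₀ / cos φ = 1.43  ⇒  cos φ = cos 30° / 1.43 = 0.6056.
φ = arccos(0.6056) ≈ 52.7°.

52.7°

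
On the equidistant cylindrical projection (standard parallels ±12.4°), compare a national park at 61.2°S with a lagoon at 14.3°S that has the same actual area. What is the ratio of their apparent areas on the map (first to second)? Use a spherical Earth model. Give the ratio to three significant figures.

The equidistant cylindrical projection with φ₀ = 12.4° has h = 1 (meridians true) and k = cos φ₀ / cos φ along parallels.
Areal scale at 61.2°: h·k = 1.000 × 2.027 = 2.027.
Areal scale at 14.3°: h·k = 1.000 × 1.008 = 1.008.
Ratio = 2.027/1.008 ≈ 2.01.

2.01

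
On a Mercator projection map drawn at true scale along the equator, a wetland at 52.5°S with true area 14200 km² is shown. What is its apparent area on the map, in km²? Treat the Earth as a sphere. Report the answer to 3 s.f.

For Mercator, h = k = sec φ (a conformal cylindrical projection has a single point scale, 1/cos φ).
Areal scale = k² = sec²φ = 1/cos²(52.5°) = 1/0.6088² = 2.698.
Apparent area = 14200 × 2.698 ≈ 38300 km².

38300 km²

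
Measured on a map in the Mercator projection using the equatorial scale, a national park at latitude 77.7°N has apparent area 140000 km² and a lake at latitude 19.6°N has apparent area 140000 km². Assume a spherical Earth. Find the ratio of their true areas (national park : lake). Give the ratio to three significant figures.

On Mercator the areal scale is sec²φ, so true area = apparent × cos²φ.
True area of national park: 140000 × cos²(77.7°) = 140000 × 0.04538 = 6353 km².
True area of lake: 140000 × cos²(19.6°) = 140000 × 0.8875 = 124200 km².
Ratio = 6353 / 124200 ≈ 0.0511.

0.0511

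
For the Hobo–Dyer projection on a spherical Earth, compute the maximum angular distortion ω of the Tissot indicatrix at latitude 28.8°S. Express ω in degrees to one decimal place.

Hobo–Dyer is a cylindrical equal-area projection with standard parallels at ±37.5°. For cylindrical equal-area with standard parallel φ₀, h = cos φ / cos φ₀ and k = cos φ₀ / cos φ, so h·k = 1.
At 28.8°: h = 1.105, k = 0.9053; principal scales a = 1.105, b = 0.9053.
sin(ω/2) = (a − b)/(a + b) = 0.1992/2.010 = 0.09912, so ω = 2 arcsin(0.09912) ≈ 11.4°.

11.4°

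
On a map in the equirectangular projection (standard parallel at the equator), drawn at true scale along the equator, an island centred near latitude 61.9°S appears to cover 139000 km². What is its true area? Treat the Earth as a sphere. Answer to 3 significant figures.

65500 km²

For the equirectangular projection with φ₀ = 0 (plate carrée), h = 1 along meridians and k = sec φ along parallels.
Areal scale = h·k = 1 × sec φ; at 61.9°, h = 1.000, k = 2.123, so h·k = 2.123.
True area = apparent / (areal scale) = 139000 / 2.123 ≈ 65500 km².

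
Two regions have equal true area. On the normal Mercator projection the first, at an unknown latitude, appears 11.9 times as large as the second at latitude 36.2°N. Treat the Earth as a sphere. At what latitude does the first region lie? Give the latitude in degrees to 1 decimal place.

Mercator areal scale is sec²φ, so apparent-area ratio = sec²φ₁ / sec²φ₂ = cos²φ₂ / cos²φ₁.
cos²φ₂ / cos²φ₁ = 11.9  ⇒  cos φ₁ = cos 36.2° / √11.9 = 0.8070/3.450 = 0.2339.
φ₁ = arccos(0.2339) ≈ 76.5°.

76.5°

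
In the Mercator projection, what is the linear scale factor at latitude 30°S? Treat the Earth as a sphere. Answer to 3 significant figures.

1.15

The Mercator projection is conformal; its linear scale factor is the same in every direction and equals sec φ = 1/cos φ.
k = 1/cos 30° = 1/0.8660 = 1.155.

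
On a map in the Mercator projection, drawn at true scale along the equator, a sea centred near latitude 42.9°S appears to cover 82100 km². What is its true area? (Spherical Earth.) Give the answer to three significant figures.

Mercator is conformal, so the point scale is isotropic: h = k = sec φ = 1/cos φ.
Areal scale = k² = sec²φ = 1/cos²(42.9°) = 1/0.7325² = 1.864.
True area = apparent / (areal scale) = 82100 / 1.864 ≈ 44100 km².

44100 km²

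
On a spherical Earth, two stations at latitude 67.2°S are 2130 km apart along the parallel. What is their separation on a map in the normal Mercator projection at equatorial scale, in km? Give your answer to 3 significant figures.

Mercator is conformal, so the point scale is isotropic: h = k = sec φ = 1/cos φ.
Along the parallel, k = sec 67.2° = 1/0.3875 = 2.581.
Map distance = 2130 × 2.581 ≈ 5500 km.

5500 km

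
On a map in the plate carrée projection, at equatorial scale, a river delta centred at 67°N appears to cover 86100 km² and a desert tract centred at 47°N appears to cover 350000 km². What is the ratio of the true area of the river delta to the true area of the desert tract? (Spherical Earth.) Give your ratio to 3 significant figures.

0.141

On the plate carrée, areal scale = h·k = 1 × sec φ, so true area = apparent × cos φ.
True area of river delta: 86100 × cos(67°) = 86100 × 0.3907 = 33640 km².
True area of desert tract: 350000 × cos(47°) = 350000 × 0.6820 = 238700 km².
Ratio = 33640 / 238700 ≈ 0.141.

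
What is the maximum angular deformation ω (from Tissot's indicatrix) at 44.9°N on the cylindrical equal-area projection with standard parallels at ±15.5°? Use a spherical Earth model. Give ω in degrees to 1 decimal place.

A cylindrical equal-area projection with standard parallel φ₀ has meridian scale h = cos φ / cos φ₀ and parallel scale k = cos φ₀ / cos φ (so areas are preserved, h·k = 1).
At 44.9°: h = 0.7351, k = 1.360; principal scales a = 1.360, b = 0.7351.
sin(ω/2) = (a − b)/(a + b) = 0.6253/2.095 = 0.2984, so ω = 2 arcsin(0.2984) ≈ 34.7°.

34.7°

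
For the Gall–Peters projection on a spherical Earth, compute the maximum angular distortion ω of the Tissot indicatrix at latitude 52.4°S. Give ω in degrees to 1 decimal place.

16.8°

Gall–Peters is a cylindrical equal-area projection with standard parallels at ±45°. Cylindrical equal-area (φ₀ = 45°): h = cos φ / cos 45° along meridians, k = cos 45° / cos φ along parallels; h·k = 1.
At 52.4°: h = 0.8629, k = 1.159; principal scales a = 1.159, b = 0.8629.
sin(ω/2) = (a − b)/(a + b) = 0.2960/2.022 = 0.1464, so ω = 2 arcsin(0.1464) ≈ 16.8°.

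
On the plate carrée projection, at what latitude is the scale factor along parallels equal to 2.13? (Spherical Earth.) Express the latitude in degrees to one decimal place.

62.0°

Plate carrée: h = 1, k = sec φ along parallels.
sec φ = 2.13  ⇒  cos φ = 0.4695  ⇒  φ ≈ 62.0°.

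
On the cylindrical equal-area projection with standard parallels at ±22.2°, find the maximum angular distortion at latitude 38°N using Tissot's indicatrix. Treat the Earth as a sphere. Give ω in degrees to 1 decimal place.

A cylindrical equal-area projection with standard parallel φ₀ has meridian scale h = cos φ / cos φ₀ and parallel scale k = cos φ₀ / cos φ (so areas are preserved, h·k = 1).
At 38°: h = 0.8511, k = 1.175; principal scales a = 1.175, b = 0.8511.
sin(ω/2) = (a − b)/(a + b) = 0.3238/2.026 = 0.1598, so ω = 2 arcsin(0.1598) ≈ 18.4°.

18.4°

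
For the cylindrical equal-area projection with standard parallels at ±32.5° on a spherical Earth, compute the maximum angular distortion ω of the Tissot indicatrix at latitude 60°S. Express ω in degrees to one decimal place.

57.4°

Cylindrical equal-area (φ₀ = 32.5°): h = cos φ / cos 32.5° along meridians, k = cos 32.5° / cos φ along parallels; h·k = 1.
At 60°: h = 0.5928, k = 1.687; principal scales a = 1.687, b = 0.5928.
sin(ω/2) = (a − b)/(a + b) = 1.094/2.280 = 0.4799, so ω = 2 arcsin(0.4799) ≈ 57.4°.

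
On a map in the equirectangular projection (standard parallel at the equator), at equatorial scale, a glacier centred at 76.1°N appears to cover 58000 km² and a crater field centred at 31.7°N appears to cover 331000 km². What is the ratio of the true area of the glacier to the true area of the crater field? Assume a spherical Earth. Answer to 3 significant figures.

0.0495

Plate carrée has h = 1 and k = sec φ, giving areal scale sec φ; true area = (apparent area) · cos φ.
True area of glacier: 58000 × cos(76.1°) = 58000 × 0.2402 = 13930 km².
True area of crater field: 331000 × cos(31.7°) = 331000 × 0.8508 = 281600 km².
Ratio = 13930 / 281600 ≈ 0.0495.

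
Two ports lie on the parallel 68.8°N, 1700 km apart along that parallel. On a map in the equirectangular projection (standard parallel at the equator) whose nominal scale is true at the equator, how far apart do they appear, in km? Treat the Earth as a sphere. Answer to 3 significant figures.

For the equirectangular projection with φ₀ = 0 (plate carrée), h = 1 along meridians and k = sec φ along parallels.
Along the parallel, k = sec 68.8° = 1/0.3616 = 2.765.
Map distance = 1700 × 2.765 ≈ 4700 km.

4700 km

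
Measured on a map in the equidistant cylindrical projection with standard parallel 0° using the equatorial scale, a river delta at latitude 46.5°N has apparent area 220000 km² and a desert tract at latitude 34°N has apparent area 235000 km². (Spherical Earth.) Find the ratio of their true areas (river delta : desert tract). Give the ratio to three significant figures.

On the plate carrée, areal scale = h·k = 1 × sec φ, so true area = apparent × cos φ.
True area of river delta: 220000 × cos(46.5°) = 220000 × 0.6884 = 151400 km².
True area of desert tract: 235000 × cos(34°) = 235000 × 0.8290 = 194800 km².
Ratio = 151400 / 194800 ≈ 0.777.

0.777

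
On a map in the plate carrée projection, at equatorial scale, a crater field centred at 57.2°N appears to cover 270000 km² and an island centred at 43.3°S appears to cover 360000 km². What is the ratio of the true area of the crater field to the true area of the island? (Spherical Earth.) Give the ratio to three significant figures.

Plate carrée has h = 1 and k = sec φ, giving areal scale sec φ; true area = (apparent area) · cos φ.
True area of crater field: 270000 × cos(57.2°) = 270000 × 0.5417 = 146300 km².
True area of island: 360000 × cos(43.3°) = 360000 × 0.7278 = 262000 km².
Ratio = 146300 / 262000 ≈ 0.558.

0.558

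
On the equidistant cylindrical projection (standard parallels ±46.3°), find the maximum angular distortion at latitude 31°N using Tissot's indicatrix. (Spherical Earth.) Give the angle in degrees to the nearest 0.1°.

12.3°

With standard parallel φ₀ = 46.3°, the equirectangular projection gives x = Rλ cos φ₀, y = Rφ, so h = 1 and k = cos 46.3° / cos φ.
At 31°: h = 1.000, k = 0.8060; principal scales a = 1.000, b = 0.8060.
sin(ω/2) = (a − b)/(a + b) = 0.1940/1.806 = 0.1074, so ω = 2 arcsin(0.1074) ≈ 12.3°.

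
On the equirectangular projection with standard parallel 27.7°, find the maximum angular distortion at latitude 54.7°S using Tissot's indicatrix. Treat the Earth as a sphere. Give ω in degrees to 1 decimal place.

24.3°

In the equirectangular projection with standard parallel φ₀ = 27.7° (x = Rλ cos φ₀, y = Rφ), meridians are true-scale (h = 1) and the parallel scale is k = cos φ₀ / cos φ.
At 54.7°: h = 1.000, k = 1.532; principal scales a = 1.532, b = 1.000.
sin(ω/2) = (a − b)/(a + b) = 0.5322/2.532 = 0.2102, so ω = 2 arcsin(0.2102) ≈ 24.3°.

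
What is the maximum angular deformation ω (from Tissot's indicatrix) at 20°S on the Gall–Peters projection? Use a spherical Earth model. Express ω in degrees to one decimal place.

The Gall–Peters projection is cylindrical equal-area with φ₀ = 45°. For cylindrical equal-area with standard parallel φ₀, h = cos φ / cos φ₀ and k = cos φ₀ / cos φ, so h·k = 1.
At 20°: h = 1.329, k = 0.7525; principal scales a = 1.329, b = 0.7525.
sin(ω/2) = (a − b)/(a + b) = 0.5764/2.081 = 0.2769, so ω = 2 arcsin(0.2769) ≈ 32.2°.

32.2°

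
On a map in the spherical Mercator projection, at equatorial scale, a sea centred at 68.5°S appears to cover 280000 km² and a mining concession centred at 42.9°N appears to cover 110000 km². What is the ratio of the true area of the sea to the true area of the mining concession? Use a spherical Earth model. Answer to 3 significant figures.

0.637

Mercator's areal exaggeration is sec²φ; hence true area = (apparent area) · cos²φ.
True area of sea: 280000 × cos²(68.5°) = 280000 × 0.1343 = 37610 km².
True area of mining concession: 110000 × cos²(42.9°) = 110000 × 0.5366 = 59030 km².
Ratio = 37610 / 59030 ≈ 0.637.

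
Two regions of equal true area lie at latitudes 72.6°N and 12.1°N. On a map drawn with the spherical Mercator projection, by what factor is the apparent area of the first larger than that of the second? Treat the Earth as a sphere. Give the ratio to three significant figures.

Mercator areal scale is sec²φ.
At 72.6°: sec²(72.6°) = 1/0.2990² = 11.18.
At 12.1°: sec²(12.1°) = 1/0.9778² = 1.046.
Ratio = 11.18/1.046 = cos²(12.1°)/cos²(72.6°) ≈ 10.7.

10.7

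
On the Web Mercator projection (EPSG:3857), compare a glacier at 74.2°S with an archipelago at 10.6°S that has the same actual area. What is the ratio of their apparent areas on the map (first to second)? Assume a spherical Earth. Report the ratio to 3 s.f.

Mercator areal scale is sec²φ.
At 74.2°: sec²(74.2°) = 1/0.2723² = 13.49.
At 10.6°: sec²(10.6°) = 1/0.9829² = 1.035.
Ratio = 13.49/1.035 = cos²(10.6°)/cos²(74.2°) ≈ 13.0.

13.0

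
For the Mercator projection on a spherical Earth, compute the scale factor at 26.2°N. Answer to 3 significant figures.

1.11

Mercator is conformal, so the point scale is isotropic: h = k = sec φ = 1/cos φ.
k = 1/cos 26.2° = 1/0.8973 = 1.115.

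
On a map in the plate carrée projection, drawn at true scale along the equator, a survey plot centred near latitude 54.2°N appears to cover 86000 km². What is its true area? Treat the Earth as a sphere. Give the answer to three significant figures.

50300 km²

Plate carrée maps x = Rλ, y = Rφ. The meridian scale is h = 1 and the parallel scale is k = 1/cos φ = sec φ.
Areal scale = h·k = 1 × sec φ; at 54.2°, h = 1.000, k = 1.710, so h·k = 1.710.
True area = apparent / (areal scale) = 86000 / 1.710 ≈ 50300 km².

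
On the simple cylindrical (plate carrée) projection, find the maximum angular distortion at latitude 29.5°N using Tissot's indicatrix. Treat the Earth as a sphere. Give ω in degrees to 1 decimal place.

In the plate carrée (x = Rλ, y = Rφ), meridians are true-scale (h = 1) and parallels are stretched by k = sec φ.
At 29.5°: h = 1.000, k = 1.149; principal scales a = 1.149, b = 1.000.
sin(ω/2) = (a − b)/(a + b) = 0.1490/2.149 = 0.06932, so ω = 2 arcsin(0.06932) ≈ 7.9°.

7.9°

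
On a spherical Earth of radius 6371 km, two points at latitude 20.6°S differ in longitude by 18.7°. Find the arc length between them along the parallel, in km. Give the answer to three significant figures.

1950 km

Arc length along a parallel = R cos φ · Δλ (with Δλ in radians).
= 6371 × cos 20.6° × (18.7° × π/180) = 6371 × 0.9361 × 0.3264 ≈ 1950 km.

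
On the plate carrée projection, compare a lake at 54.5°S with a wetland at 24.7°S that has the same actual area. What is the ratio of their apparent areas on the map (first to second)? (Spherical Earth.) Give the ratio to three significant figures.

1.56

In the plate carrée (x = Rλ, y = Rφ), meridians are true-scale (h = 1) and parallels are stretched by k = sec φ.
Areal scale at 54.5°: h·k = 1.000 × 1.722 = 1.722.
Areal scale at 24.7°: h·k = 1.000 × 1.101 = 1.101.
Ratio = 1.722/1.101 ≈ 1.56.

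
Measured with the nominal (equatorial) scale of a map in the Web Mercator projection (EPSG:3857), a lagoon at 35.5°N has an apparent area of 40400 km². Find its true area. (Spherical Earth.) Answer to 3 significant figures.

26800 km²

Mercator is conformal, so the point scale is isotropic: h = k = sec φ = 1/cos φ.
Areal scale = k² = sec²φ = 1/cos²(35.5°) = 1/0.8141² = 1.509.
True area = apparent / (areal scale) = 40400 / 1.509 ≈ 26800 km².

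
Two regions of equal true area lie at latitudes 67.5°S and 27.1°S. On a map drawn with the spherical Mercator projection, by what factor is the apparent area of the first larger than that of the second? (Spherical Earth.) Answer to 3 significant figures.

5.41

On Mercator, area is exaggerated by sec²φ = 1/cos²φ.
At 67.5°: sec²(67.5°) = 1/0.3827² = 6.828.
At 27.1°: sec²(27.1°) = 1/0.8902² = 1.262.
Ratio = 6.828/1.262 = cos²(27.1°)/cos²(67.5°) ≈ 5.41.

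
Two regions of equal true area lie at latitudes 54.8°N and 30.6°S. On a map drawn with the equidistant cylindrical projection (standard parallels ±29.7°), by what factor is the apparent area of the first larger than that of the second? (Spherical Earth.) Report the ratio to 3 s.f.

With standard parallel φ₀ = 29.7°, the equirectangular projection gives x = Rλ cos φ₀, y = Rφ, so h = 1 and k = cos 29.7° / cos φ.
Areal scale at 54.8°: h·k = 1.000 × 1.507 = 1.507.
Areal scale at 30.6°: h·k = 1.000 × 1.009 = 1.009.
Ratio = 1.507/1.009 ≈ 1.49.

1.49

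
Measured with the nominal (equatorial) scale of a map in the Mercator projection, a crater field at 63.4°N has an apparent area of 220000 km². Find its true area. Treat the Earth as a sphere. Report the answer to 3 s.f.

44100 km²

The Mercator projection is conformal; its linear scale factor is the same in every direction and equals sec φ = 1/cos φ.
Areal scale = k² = sec²φ = 1/cos²(63.4°) = 1/0.4478² = 4.988.
True area = apparent / (areal scale) = 220000 / 4.988 ≈ 44100 km².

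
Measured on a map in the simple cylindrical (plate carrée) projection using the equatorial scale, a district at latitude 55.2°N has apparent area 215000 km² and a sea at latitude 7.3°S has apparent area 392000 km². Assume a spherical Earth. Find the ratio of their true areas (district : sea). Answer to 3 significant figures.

Plate carrée has h = 1 and k = sec φ, giving areal scale sec φ; true area = (apparent area) · cos φ.
True area of district: 215000 × cos(55.2°) = 215000 × 0.5707 = 122700 km².
True area of sea: 392000 × cos(7.3°) = 392000 × 0.9919 = 388800 km².
Ratio = 122700 / 388800 ≈ 0.316.

0.316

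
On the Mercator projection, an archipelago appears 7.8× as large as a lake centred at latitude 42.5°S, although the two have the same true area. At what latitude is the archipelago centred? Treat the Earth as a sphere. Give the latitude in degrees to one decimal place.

On Mercator, (apparent₁)/(apparent₂) = sec²φ₁ / sec²φ₂ when true areas are equal.
cos²φ₂ / cos²φ₁ = 7.8  ⇒  cos φ₁ = cos 42.5° / √7.8 = 0.7373/2.793 = 0.2640.
φ₁ = arccos(0.2640) ≈ 74.7°.

74.7°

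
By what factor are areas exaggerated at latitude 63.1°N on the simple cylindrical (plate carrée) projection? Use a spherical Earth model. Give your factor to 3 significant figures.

Plate carrée maps x = Rλ, y = Rφ. The meridian scale is h = 1 and the parallel scale is k = 1/cos φ = sec φ.
Areal scale = h·k = 1 × sec φ; at 63.1°, h = 1.000, k = 2.210, so h·k = 2.210.

2.21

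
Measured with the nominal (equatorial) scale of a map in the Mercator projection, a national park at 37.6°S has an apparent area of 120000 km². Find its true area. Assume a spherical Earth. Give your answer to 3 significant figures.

75300 km²

The Mercator projection is conformal; its linear scale factor is the same in every direction and equals sec φ = 1/cos φ.
Areal scale = k² = sec²φ = 1/cos²(37.6°) = 1/0.7923² = 1.593.
True area = apparent / (areal scale) = 120000 / 1.593 ≈ 75300 km².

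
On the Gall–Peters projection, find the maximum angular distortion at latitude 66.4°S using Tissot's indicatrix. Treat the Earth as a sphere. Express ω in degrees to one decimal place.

61.9°

The Gall–Peters projection is cylindrical equal-area with φ₀ = 45°. For cylindrical equal-area with standard parallel φ₀, h = cos φ / cos φ₀ and k = cos φ₀ / cos φ, so h·k = 1.
At 66.4°: h = 0.5662, k = 1.766; principal scales a = 1.766, b = 0.5662.
sin(ω/2) = (a − b)/(a + b) = 1.200/2.332 = 0.5145, so ω = 2 arcsin(0.5145) ≈ 61.9°.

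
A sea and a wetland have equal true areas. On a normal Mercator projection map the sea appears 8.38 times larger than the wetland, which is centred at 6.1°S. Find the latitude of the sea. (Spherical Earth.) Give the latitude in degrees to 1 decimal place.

On Mercator, (apparent₁)/(apparent₂) = sec²φ₁ / sec²φ₂ when true areas are equal.
cos²φ₂ / cos²φ₁ = 8.38  ⇒  cos φ₁ = cos 6.1° / √8.38 = 0.9943/2.895 = 0.3435.
φ₁ = arccos(0.3435) ≈ 69.9°.

69.9°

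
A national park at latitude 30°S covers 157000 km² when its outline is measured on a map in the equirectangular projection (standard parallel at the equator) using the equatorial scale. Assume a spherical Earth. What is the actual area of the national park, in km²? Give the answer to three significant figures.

Plate carrée maps x = Rλ, y = Rφ. The meridian scale is h = 1 and the parallel scale is k = 1/cos φ = sec φ.
Areal scale = h·k = 1 × sec φ; at 30°, h = 1.000, k = 1.155, so h·k = 1.155.
True area = apparent / (areal scale) = 157000 / 1.155 ≈ 136000 km².

136000 km²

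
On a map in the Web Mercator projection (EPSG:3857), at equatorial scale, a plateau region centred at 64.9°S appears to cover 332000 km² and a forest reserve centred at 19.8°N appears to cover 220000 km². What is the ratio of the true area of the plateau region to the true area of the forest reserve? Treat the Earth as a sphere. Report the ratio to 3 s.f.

On Mercator the areal scale is sec²φ, so true area = apparent × cos²φ.
True area of plateau region: 332000 × cos²(64.9°) = 332000 × 0.1799 = 59740 km².
True area of forest reserve: 220000 × cos²(19.8°) = 220000 × 0.8853 = 194800 km².
Ratio = 59740 / 194800 ≈ 0.307.

0.307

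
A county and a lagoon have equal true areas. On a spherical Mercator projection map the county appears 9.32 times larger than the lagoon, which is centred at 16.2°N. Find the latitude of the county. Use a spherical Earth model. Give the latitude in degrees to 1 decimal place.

On Mercator, (apparent₁)/(apparent₂) = sec²φ₁ / sec²φ₂ when true areas are equal.
cos²φ₂ / cos²φ₁ = 9.32  ⇒  cos φ₁ = cos 16.2° / √9.32 = 0.9603/3.053 = 0.3146.
φ₁ = arccos(0.3146) ≈ 71.7°.

71.7°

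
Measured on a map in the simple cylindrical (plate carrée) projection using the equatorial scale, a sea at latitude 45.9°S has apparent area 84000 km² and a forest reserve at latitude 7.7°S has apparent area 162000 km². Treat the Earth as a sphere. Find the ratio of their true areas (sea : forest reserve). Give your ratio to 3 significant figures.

0.364

On the plate carrée, areal scale = h·k = 1 × sec φ, so true area = apparent × cos φ.
True area of sea: 84000 × cos(45.9°) = 84000 × 0.6959 = 58460 km².
True area of forest reserve: 162000 × cos(7.7°) = 162000 × 0.9910 = 160500 km².
Ratio = 58460 / 160500 ≈ 0.364.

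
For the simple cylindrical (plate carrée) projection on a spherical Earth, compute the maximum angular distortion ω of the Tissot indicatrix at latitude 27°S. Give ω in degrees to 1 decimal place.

In the plate carrée (x = Rλ, y = Rφ), meridians are true-scale (h = 1) and parallels are stretched by k = sec φ.
At 27°: h = 1.000, k = 1.122; principal scales a = 1.122, b = 1.000.
sin(ω/2) = (a − b)/(a + b) = 0.1223/2.122 = 0.05764, so ω = 2 arcsin(0.05764) ≈ 6.6°.

6.6°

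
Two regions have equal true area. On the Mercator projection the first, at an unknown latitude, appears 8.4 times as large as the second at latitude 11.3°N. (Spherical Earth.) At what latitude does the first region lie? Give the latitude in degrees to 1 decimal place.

70.2°

On Mercator, (apparent₁)/(apparent₂) = sec²φ₁ / sec²φ₂ when true areas are equal.
cos²φ₂ / cos²φ₁ = 8.4  ⇒  cos φ₁ = cos 11.3° / √8.4 = 0.9806/2.898 = 0.3383.
φ₁ = arccos(0.3383) ≈ 70.2°.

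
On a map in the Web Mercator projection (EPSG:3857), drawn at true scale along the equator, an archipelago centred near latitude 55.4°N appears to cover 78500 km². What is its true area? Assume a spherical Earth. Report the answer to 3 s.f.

For Mercator, h = k = sec φ (a conformal cylindrical projection has a single point scale, 1/cos φ).
Areal scale = k² = sec²φ = 1/cos²(55.4°) = 1/0.5678² = 3.101.
True area = apparent / (areal scale) = 78500 / 3.101 ≈ 25300 km².

25300 km²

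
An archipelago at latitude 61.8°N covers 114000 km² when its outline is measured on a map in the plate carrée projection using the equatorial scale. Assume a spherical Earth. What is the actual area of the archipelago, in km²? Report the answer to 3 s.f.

53900 km²

In the plate carrée (x = Rλ, y = Rφ), meridians are true-scale (h = 1) and parallels are stretched by k = sec φ.
Areal scale = h·k = 1 × sec φ; at 61.8°, h = 1.000, k = 2.116, so h·k = 2.116.
True area = apparent / (areal scale) = 114000 / 2.116 ≈ 53900 km².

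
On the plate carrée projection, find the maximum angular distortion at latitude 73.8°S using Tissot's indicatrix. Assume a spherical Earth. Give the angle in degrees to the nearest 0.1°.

Plate carrée maps x = Rλ, y = Rφ. The meridian scale is h = 1 and the parallel scale is k = 1/cos φ = sec φ.
At 73.8°: h = 1.000, k = 3.584; principal scales a = 3.584, b = 1.000.
sin(ω/2) = (a − b)/(a + b) = 2.584/4.584 = 0.5637, so ω = 2 arcsin(0.5637) ≈ 68.6°.

68.6°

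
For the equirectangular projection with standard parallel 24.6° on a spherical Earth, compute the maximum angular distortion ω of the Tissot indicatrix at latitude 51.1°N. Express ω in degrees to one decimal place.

With standard parallel φ₀ = 24.6°, the equirectangular projection gives x = Rλ cos φ₀, y = Rφ, so h = 1 and k = cos 24.6° / cos φ.
At 51.1°: h = 1.000, k = 1.448; principal scales a = 1.448, b = 1.000.
sin(ω/2) = (a − b)/(a + b) = 0.4479/2.448 = 0.1830, so ω = 2 arcsin(0.1830) ≈ 21.1°.

21.1°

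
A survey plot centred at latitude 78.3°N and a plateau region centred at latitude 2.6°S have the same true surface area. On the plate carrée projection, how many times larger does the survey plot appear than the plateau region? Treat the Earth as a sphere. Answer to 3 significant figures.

4.93

In the plate carrée (x = Rλ, y = Rφ), meridians are true-scale (h = 1) and parallels are stretched by k = sec φ.
Areal scale at 78.3°: h·k = 1.000 × 4.931 = 4.931.
Areal scale at 2.6°: h·k = 1.000 × 1.001 = 1.001.
Ratio = 4.931/1.001 ≈ 4.93.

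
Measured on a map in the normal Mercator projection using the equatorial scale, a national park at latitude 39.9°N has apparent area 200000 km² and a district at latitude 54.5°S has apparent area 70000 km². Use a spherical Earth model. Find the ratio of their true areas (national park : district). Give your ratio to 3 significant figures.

4.99

Mercator's areal exaggeration is sec²φ; hence true area = (apparent area) · cos²φ.
True area of national park: 200000 × cos²(39.9°) = 200000 × 0.5885 = 117700 km².
True area of district: 70000 × cos²(54.5°) = 70000 × 0.3372 = 23610 km².
Ratio = 117700 / 23610 ≈ 4.99.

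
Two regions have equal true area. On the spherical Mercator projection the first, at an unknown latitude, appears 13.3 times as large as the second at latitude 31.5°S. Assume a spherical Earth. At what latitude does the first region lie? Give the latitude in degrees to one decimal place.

76.5°

Mercator areal scale is sec²φ, so apparent-area ratio = sec²φ₁ / sec²φ₂ = cos²φ₂ / cos²φ₁.
cos²φ₂ / cos²φ₁ = 13.3  ⇒  cos φ₁ = cos 31.5° / √13.3 = 0.8526/3.647 = 0.2338.
φ₁ = arccos(0.2338) ≈ 76.5°.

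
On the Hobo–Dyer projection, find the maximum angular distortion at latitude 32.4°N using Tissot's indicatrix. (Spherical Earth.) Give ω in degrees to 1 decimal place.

Hobo–Dyer is a cylindrical equal-area projection with standard parallels at ±37.5°. Cylindrical equal-area (φ₀ = 37.5°): h = cos φ / cos 37.5° along meridians, k = cos 37.5° / cos φ along parallels; h·k = 1.
At 32.4°: h = 1.064, k = 0.9396; principal scales a = 1.064, b = 0.9396.
sin(ω/2) = (a − b)/(a + b) = 0.1246/2.004 = 0.06219, so ω = 2 arcsin(0.06219) ≈ 7.1°.

7.1°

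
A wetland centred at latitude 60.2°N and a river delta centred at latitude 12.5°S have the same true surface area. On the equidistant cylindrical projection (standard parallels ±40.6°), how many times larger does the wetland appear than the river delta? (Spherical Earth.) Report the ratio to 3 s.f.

1.96

With standard parallel φ₀ = 40.6°, the equirectangular projection gives x = Rλ cos φ₀, y = Rφ, so h = 1 and k = cos 40.6° / cos φ.
Areal scale at 60.2°: h·k = 1.000 × 1.528 = 1.528.
Areal scale at 12.5°: h·k = 1.000 × 0.7777 = 0.7777.
Ratio = 1.528/0.7777 ≈ 1.96.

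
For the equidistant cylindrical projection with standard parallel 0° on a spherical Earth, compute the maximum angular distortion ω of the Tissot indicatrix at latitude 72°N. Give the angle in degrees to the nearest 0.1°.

63.7°

Plate carrée maps x = Rλ, y = Rφ. The meridian scale is h = 1 and the parallel scale is k = 1/cos φ = sec φ.
At 72°: h = 1.000, k = 3.236; principal scales a = 3.236, b = 1.000.
sin(ω/2) = (a − b)/(a + b) = 2.236/4.236 = 0.5279, so ω = 2 arcsin(0.5279) ≈ 63.7°.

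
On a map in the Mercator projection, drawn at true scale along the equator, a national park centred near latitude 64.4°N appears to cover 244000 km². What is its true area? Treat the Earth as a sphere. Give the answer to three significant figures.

45600 km²

The Mercator projection is conformal; its linear scale factor is the same in every direction and equals sec φ = 1/cos φ.
Areal scale = k² = sec²φ = 1/cos²(64.4°) = 1/0.4321² = 5.356.
True area = apparent / (areal scale) = 244000 / 5.356 ≈ 45600 km².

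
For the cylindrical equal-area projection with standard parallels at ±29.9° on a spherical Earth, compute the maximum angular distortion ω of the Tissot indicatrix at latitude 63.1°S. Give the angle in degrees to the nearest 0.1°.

69.8°

Cylindrical equal-area (φ₀ = 29.9°): h = cos φ / cos 29.9° along meridians, k = cos 29.9° / cos φ along parallels; h·k = 1.
At 63.1°: h = 0.5219, k = 1.916; principal scales a = 1.916, b = 0.5219.
sin(ω/2) = (a − b)/(a + b) = 1.394/2.438 = 0.5719, so ω = 2 arcsin(0.5719) ≈ 69.8°.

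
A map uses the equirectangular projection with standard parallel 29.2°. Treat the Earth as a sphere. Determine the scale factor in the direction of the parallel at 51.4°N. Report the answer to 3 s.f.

1.40

In the equirectangular projection with standard parallel φ₀ = 29.2° (x = Rλ cos φ₀, y = Rφ), meridians are true-scale (h = 1) and the parallel scale is k = cos φ₀ / cos φ.
k = cos 29.2° / cos 51.4° = 0.8729/0.6239 = 1.399.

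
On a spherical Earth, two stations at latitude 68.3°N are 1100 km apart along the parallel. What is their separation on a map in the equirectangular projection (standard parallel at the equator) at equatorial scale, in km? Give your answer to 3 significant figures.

2980 km

In the plate carrée (x = Rλ, y = Rφ), meridians are true-scale (h = 1) and parallels are stretched by k = sec φ.
Along the parallel, k = sec 68.3° = 1/0.3697 = 2.705.
Map distance = 1100 × 2.705 ≈ 2980 km.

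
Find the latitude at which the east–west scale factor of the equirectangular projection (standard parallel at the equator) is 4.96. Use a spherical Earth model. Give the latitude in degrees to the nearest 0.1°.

78.4°

Plate carrée: h = 1, k = sec φ along parallels.
sec φ = 4.96  ⇒  cos φ = 0.2016  ⇒  φ ≈ 78.4°.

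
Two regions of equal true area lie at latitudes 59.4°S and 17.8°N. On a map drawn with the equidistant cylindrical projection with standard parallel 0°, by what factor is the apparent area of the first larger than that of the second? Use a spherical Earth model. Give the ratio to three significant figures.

Plate carrée maps x = Rλ, y = Rφ. The meridian scale is h = 1 and the parallel scale is k = 1/cos φ = sec φ.
Areal scale at 59.4°: h·k = 1.000 × 1.964 = 1.964.
Areal scale at 17.8°: h·k = 1.000 × 1.050 = 1.050.
Ratio = 1.964/1.050 ≈ 1.87.

1.87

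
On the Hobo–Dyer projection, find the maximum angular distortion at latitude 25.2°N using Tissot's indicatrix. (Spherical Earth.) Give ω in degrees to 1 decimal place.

The Hobo–Dyer projection is cylindrical equal-area with φ₀ = 37.5°. Cylindrical equal-area (φ₀ = 37.5°): h = cos φ / cos 37.5° along meridians, k = cos 37.5° / cos φ along parallels; h·k = 1.
At 25.2°: h = 1.141, k = 0.8768; principal scales a = 1.141, b = 0.8768.
sin(ω/2) = (a − b)/(a + b) = 0.2637/2.017 = 0.1307, so ω = 2 arcsin(0.1307) ≈ 15.0°.

15.0°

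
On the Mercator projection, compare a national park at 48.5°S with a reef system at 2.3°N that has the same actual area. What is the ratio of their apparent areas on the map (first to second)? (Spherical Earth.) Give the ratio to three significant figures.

2.27

Mercator areal scale is sec²φ.
At 48.5°: sec²(48.5°) = 1/0.6626² = 2.278.
At 2.3°: sec²(2.3°) = 1/0.9992² = 1.002.
Ratio = 2.278/1.002 = cos²(2.3°)/cos²(48.5°) ≈ 2.27.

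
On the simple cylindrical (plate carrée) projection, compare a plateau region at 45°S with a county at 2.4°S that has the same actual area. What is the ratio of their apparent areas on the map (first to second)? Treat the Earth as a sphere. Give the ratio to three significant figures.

1.41

Plate carrée maps x = Rλ, y = Rφ. The meridian scale is h = 1 and the parallel scale is k = 1/cos φ = sec φ.
Areal scale at 45°: h·k = 1.000 × 1.414 = 1.414.
Areal scale at 2.4°: h·k = 1.000 × 1.001 = 1.001.
Ratio = 1.414/1.001 ≈ 1.41.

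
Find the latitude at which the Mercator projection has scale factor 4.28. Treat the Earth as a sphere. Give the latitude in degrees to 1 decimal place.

Mercator scale is k = sec φ = 1/cos φ.
1/cos φ = 4.28  ⇒  cos φ = 0.2336  ⇒  φ = arccos(0.2336) ≈ 76.5°.

76.5°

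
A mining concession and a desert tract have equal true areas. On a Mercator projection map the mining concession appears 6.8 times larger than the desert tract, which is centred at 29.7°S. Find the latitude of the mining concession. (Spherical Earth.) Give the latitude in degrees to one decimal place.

For equal true areas on Mercator, apparent areas scale as sec²φ, so the ratio is cos²φ₂ / cos²φ₁.
cos²φ₂ / cos²φ₁ = 6.8  ⇒  cos φ₁ = cos 29.7° / √6.8 = 0.8686/2.608 = 0.3331.
φ₁ = arccos(0.3331) ≈ 70.5°.

70.5°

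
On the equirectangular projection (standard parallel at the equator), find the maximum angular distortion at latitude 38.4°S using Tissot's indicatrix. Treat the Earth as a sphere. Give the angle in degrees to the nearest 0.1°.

13.9°

In the plate carrée (x = Rλ, y = Rφ), meridians are true-scale (h = 1) and parallels are stretched by k = sec φ.
At 38.4°: h = 1.000, k = 1.276; principal scales a = 1.276, b = 1.000.
sin(ω/2) = (a − b)/(a + b) = 0.2760/2.276 = 0.1213, so ω = 2 arcsin(0.1213) ≈ 13.9°.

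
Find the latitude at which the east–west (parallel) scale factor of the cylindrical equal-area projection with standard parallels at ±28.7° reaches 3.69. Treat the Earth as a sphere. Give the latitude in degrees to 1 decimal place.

For cylindrical equal-area with standard parallel φ₀, h = cos φ / cos φ₀ and k = cos φ₀ / cos φ, so h·k = 1.
k = cos φ₀ / cos φ = 3.69  ⇒  cos φ = cos 28.7° / 3.69 = 0.2377.
φ = arccos(0.2377) ≈ 76.2°.

76.2°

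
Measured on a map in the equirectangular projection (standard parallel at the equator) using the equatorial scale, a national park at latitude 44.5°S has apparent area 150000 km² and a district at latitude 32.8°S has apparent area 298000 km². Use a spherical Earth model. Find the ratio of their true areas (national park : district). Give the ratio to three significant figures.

0.427

On the plate carrée, areal scale = h·k = 1 × sec φ, so true area = apparent × cos φ.
True area of national park: 150000 × cos(44.5°) = 150000 × 0.7133 = 107000 km².
True area of district: 298000 × cos(32.8°) = 298000 × 0.8406 = 250500 km².
Ratio = 107000 / 250500 ≈ 0.427.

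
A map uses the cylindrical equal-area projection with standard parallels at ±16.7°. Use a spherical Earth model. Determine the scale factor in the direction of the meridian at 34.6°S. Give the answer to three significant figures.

0.859

For cylindrical equal-area with standard parallel φ₀, h = cos φ / cos φ₀ and k = cos φ₀ / cos φ, so h·k = 1.
h = cos 34.6° / cos 16.7° = 0.8231/0.9578 = 0.8594.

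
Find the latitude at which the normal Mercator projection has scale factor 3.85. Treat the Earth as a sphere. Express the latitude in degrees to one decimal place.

74.9°

Mercator scale is k = sec φ = 1/cos φ.
1/cos φ = 3.85  ⇒  cos φ = 0.2597  ⇒  φ = arccos(0.2597) ≈ 74.9°.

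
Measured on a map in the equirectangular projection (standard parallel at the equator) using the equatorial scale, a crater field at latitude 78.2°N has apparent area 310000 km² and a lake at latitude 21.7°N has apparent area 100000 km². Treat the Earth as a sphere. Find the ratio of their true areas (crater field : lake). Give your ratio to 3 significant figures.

On the plate carrée, areal scale = h·k = 1 × sec φ, so true area = apparent × cos φ.
True area of crater field: 310000 × cos(78.2°) = 310000 × 0.2045 = 63390 km².
True area of lake: 100000 × cos(21.7°) = 100000 × 0.9291 = 92910 km².
Ratio = 63390 / 92910 ≈ 0.682.

0.682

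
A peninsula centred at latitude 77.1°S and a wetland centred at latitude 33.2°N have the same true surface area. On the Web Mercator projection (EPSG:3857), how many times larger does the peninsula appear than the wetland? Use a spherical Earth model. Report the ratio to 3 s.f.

Mercator areal scale is sec²φ.
At 77.1°: sec²(77.1°) = 1/0.2233² = 20.06.
At 33.2°: sec²(33.2°) = 1/0.8368² = 1.428.
Ratio = 20.06/1.428 = cos²(33.2°)/cos²(77.1°) ≈ 14.0.

14.0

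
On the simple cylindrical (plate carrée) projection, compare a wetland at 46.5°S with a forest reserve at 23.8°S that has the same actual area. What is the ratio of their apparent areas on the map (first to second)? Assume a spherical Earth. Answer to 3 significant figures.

1.33

Plate carrée maps x = Rλ, y = Rφ. The meridian scale is h = 1 and the parallel scale is k = 1/cos φ = sec φ.
Areal scale at 46.5°: h·k = 1.000 × 1.453 = 1.453.
Areal scale at 23.8°: h·k = 1.000 × 1.093 = 1.093.
Ratio = 1.453/1.093 ≈ 1.33.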